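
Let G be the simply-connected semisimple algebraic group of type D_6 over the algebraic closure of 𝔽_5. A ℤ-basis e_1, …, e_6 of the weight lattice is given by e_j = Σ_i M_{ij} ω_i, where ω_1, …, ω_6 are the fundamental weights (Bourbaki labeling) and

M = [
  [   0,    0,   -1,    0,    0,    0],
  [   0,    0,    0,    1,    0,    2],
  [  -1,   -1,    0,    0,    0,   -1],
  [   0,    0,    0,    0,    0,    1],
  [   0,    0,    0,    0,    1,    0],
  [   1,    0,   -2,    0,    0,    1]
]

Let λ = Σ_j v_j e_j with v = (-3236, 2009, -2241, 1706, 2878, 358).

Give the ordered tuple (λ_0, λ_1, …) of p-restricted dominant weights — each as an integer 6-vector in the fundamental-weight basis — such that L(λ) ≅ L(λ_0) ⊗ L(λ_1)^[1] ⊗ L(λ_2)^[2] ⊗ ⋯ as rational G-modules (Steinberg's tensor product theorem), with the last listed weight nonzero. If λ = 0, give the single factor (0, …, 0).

((1, 2, 4, 3, 3, 4), (3, 4, 3, 1, 0, 0), (4, 1, 4, 4, 0, 4), (2, 4, 1, 2, 3, 2), (3, 3, 1, 0, 4, 2))

Converting to the ω-basis (c_i = row i of M dotted with v = (-3236, 2009, -2241, 1706, 2878, 358)):
  c_1 = (0)·(-3236) + 0·2009 + (-1)·(-2241) + 0·1706 + 0·2878 + 0·358 = 2241
  c_2 = (0)·(-3236) + 0·2009 + (0)·(-2241) + 1·1706 + 0·2878 + 2·358 = 2422
  c_3 = (-1)·(-3236) + (-1)·(2009) + (0)·(-2241) + 0·1706 + 0·2878 + (-1)·(358) = 869
  c_4 = (0)·(-3236) + 0·2009 + (0)·(-2241) + 0·1706 + 0·2878 + 1·358 = 358
  c_5 = (0)·(-3236) + 0·2009 + (0)·(-2241) + 0·1706 + 1·2878 + 0·358 = 2878
  c_6 = (1)·(-3236) + 0·2009 + (-2)·(-2241) + 0·1706 + 0·2878 + 1·358 = 1604
Expand coordinatewise in base 5:
  c_1 = 2241 = 1·5^0 + 3·5^1 + 4·5^2 + 2·5^3 + 3·5^4
  c_2 = 2422 = 2·5^0 + 4·5^1 + 1·5^2 + 4·5^3 + 3·5^4
  c_3 = 869 = 4·5^0 + 3·5^1 + 4·5^2 + 1·5^3 + 1·5^4
  c_4 = 358 = 3·5^0 + 1·5^1 + 4·5^2 + 2·5^3
  c_5 = 2878 = 3·5^0 + 0·5^1 + 0·5^2 + 3·5^3 + 4·5^4
  c_6 = 1604 = 4·5^0 + 0·5^1 + 4·5^2 + 2·5^3 + 2·5^4
Factor λ_0 = (1, 2, 4, 3, 3, 4)
Factor λ_1 = (3, 4, 3, 1, 0, 0)
Factor λ_2 = (4, 1, 4, 4, 0, 4)
Factor λ_3 = (2, 4, 1, 2, 3, 2)
Factor λ_4 = (3, 3, 1, 0, 4, 2)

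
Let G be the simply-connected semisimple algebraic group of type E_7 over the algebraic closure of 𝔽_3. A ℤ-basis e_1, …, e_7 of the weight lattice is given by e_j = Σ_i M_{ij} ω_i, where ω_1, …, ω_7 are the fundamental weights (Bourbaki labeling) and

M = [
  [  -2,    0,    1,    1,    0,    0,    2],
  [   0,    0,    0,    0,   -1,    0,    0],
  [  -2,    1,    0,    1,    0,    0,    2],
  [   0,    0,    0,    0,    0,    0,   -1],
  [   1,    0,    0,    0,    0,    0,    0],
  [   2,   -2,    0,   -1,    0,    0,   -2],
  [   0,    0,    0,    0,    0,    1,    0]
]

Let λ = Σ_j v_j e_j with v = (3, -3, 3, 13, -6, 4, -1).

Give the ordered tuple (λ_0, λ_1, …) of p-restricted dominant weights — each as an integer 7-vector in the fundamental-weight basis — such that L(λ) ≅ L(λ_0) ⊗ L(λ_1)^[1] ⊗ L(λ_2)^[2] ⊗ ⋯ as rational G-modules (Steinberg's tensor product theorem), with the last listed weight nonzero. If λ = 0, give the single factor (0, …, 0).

Compute c_i = Σ_j M_{ij} v_j with v = (3, -3, 3, 13, -6, 4, -1):
  c_1 = (-2)·(3) + (0)·(-3) + (1)·(3) + (1)·(13) + (0)·(-6) + (0)·(4) + (2)·(-1) = 8
  c_2 = (0)·(3) + (0)·(-3) + (0)·(3) + (0)·(13) + (-1)·(-6) + (0)·(4) + (0)·(-1) = 6
  c_3 = (-2)·(3) + (1)·(-3) + (0)·(3) + (1)·(13) + (0)·(-6) + (0)·(4) + (2)·(-1) = 2
  c_4 = (0)·(3) + (0)·(-3) + (0)·(3) + (0)·(13) + (0)·(-6) + (0)·(4) + (-1)·(-1) = 1
  c_5 = (1)·(3) + (0)·(-3) + (0)·(3) + (0)·(13) + (0)·(-6) + (0)·(4) + (0)·(-1) = 3
  c_6 = (2)·(3) + (-2)·(-3) + (0)·(3) + (-1)·(13) + (0)·(-6) + (0)·(4) + (-2)·(-1) = 1
  c_7 = (0)·(3) + (0)·(-3) + (0)·(3) + (0)·(13) + (0)·(-6) + (1)·(4) + (0)·(-1) = 4
Writing each c_i in base p = 3:
  c_1 = 8 = 2·3^0 + 2·3^1
  c_2 = 6 = 0·3^0 + 2·3^1
  c_3 = 2 = 2·3^0
  c_4 = 1 = 1·3^0
  c_5 = 3 = 0·3^0 + 1·3^1
  c_6 = 1 = 1·3^0
  c_7 = 4 = 1·3^0 + 1·3^1
Factor λ_0 = (2, 0, 2, 1, 0, 1, 1)
Factor λ_1 = (2, 2, 0, 0, 1, 0, 1)

((2, 0, 2, 1, 0, 1, 1), (2, 2, 0, 0, 1, 0, 1))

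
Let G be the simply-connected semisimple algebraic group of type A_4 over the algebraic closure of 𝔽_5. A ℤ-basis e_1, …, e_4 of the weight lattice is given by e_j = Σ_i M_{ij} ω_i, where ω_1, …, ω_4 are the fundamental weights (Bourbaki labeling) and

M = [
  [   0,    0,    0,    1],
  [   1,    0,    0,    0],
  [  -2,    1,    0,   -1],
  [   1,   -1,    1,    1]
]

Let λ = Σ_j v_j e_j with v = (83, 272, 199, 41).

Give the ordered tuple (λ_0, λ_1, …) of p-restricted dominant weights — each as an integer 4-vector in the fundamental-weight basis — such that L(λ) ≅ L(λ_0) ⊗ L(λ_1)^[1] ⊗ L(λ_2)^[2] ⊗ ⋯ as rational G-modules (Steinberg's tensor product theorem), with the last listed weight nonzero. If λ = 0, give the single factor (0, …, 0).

((1, 3, 0, 1), (3, 1, 3, 0), (1, 3, 2, 2))

Change of basis e → ω: c = M·v where v = (83, 272, 199, 41):
  c_1 = 0·83 + 0·272 + 0·199 + 1·41 = 41
  c_2 = 1·83 + 0·272 + 0·199 + 0·41 = 83
  c_3 = (-2)·(83) + 1·272 + 0·199 + (-1)·(41) = 65
  c_4 = 1·83 + (-1)·(272) + 1·199 + 1·41 = 51
Base-5 expansion of each c_i:
  c_1 = 41 = 1·5^0 + 3·5^1 + 1·5^2
  c_2 = 83 = 3·5^0 + 1·5^1 + 3·5^2
  c_3 = 65 = 0·5^0 + 3·5^1 + 2·5^2
  c_4 = 51 = 1·5^0 + 0·5^1 + 2·5^2
p-restricted factor λ_0 = (1, 3, 0, 1)
p-restricted factor λ_1 = (3, 1, 3, 0)
p-restricted factor λ_2 = (1, 3, 2, 2)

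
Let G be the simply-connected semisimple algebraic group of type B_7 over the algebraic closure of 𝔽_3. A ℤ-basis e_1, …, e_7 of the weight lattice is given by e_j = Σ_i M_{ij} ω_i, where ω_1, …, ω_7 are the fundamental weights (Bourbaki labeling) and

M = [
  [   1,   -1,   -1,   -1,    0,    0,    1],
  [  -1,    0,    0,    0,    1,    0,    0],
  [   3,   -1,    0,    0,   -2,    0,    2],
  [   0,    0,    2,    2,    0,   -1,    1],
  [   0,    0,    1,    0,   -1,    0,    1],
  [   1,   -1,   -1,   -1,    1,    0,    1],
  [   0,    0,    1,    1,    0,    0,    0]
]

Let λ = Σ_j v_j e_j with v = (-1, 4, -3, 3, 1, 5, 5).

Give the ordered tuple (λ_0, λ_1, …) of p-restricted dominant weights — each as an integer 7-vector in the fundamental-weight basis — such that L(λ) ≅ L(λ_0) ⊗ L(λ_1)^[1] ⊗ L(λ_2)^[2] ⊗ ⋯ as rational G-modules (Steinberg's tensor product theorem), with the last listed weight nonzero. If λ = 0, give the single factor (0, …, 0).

((0, 2, 1, 0, 1, 1, 0),)

Compute c_i = Σ_j M_{ij} v_j with v = (-1, 4, -3, 3, 1, 5, 5):
  c_1 = (1)·(-1) + (-1)·(4) + (-1)·(-3) + (-1)·(3) + 0·1 + 0·5 + 1·5 = 0
  c_2 = (-1)·(-1) + 0·4 + (0)·(-3) + 0·3 + 1·1 + 0·5 + 0·5 = 2
  c_3 = (3)·(-1) + (-1)·(4) + (0)·(-3) + 0·3 + (-2)·(1) + 0·5 + 2·5 = 1
  c_4 = (0)·(-1) + 0·4 + (2)·(-3) + 2·3 + 0·1 + (-1)·(5) + 1·5 = 0
  c_5 = (0)·(-1) + 0·4 + (1)·(-3) + 0·3 + (-1)·(1) + 0·5 + 1·5 = 1
  c_6 = (1)·(-1) + (-1)·(4) + (-1)·(-3) + (-1)·(3) + 1·1 + 0·5 + 1·5 = 1
  c_7 = (0)·(-1) + 0·4 + (1)·(-3) + 1·3 + 0·1 + 0·5 + 0·5 = 0
Expand coordinatewise in base 3:
  c_1 = 0
  c_2 = 2 = 2·3^0
  c_3 = 1 = 1·3^0
  c_4 = 0
  c_5 = 1 = 1·3^0
  c_6 = 1 = 1·3^0
  c_7 = 0
Factor λ_0 = (0, 2, 1, 0, 1, 1, 0)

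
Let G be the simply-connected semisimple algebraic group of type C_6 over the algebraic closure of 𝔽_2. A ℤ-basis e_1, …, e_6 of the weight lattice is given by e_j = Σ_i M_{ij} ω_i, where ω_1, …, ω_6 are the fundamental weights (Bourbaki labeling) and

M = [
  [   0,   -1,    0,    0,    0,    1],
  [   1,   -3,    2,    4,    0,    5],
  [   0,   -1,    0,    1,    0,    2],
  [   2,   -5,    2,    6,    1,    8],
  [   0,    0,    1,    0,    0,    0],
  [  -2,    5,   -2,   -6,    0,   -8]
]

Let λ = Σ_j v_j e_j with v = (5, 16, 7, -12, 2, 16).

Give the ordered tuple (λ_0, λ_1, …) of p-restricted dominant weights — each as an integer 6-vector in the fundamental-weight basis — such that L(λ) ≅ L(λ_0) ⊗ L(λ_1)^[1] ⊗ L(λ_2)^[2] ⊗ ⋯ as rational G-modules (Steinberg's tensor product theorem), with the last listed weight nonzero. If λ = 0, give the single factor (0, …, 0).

Converting to the ω-basis (c_i = row i of M dotted with v = (5, 16, 7, -12, 2, 16)):
  c_1 = 0*5 + -1*16 + 0*7 + 0*-12 + 0*2 + 1*16 = 0
  c_2 = 1*5 + -3*16 + 2*7 + 4*-12 + 0*2 + 5*16 = 3
  c_3 = 0*5 + -1*16 + 0*7 + 1*-12 + 0*2 + 2*16 = 4
  c_4 = 2*5 + -5*16 + 2*7 + 6*-12 + 1*2 + 8*16 = 2
  c_5 = 0*5 + 0*16 + 1*7 + 0*-12 + 0*2 + 0*16 = 7
  c_6 = -2*5 + 5*16 + -2*7 + -6*-12 + 0*2 + -8*16 = 0
Base-2 expansion of each c_i:
  c_1 = 0
  c_2 = 3 = 1·2^0 + 1·2^1
  c_3 = 4 = 0·2^0 + 0·2^1 + 1·2^2
  c_4 = 2 = 0·2^0 + 1·2^1
  c_5 = 7 = 1·2^0 + 1·2^1 + 1·2^2
  c_6 = 0
p-restricted factor λ_0 = (0, 1, 0, 0, 1, 0)
p-restricted factor λ_1 = (0, 1, 0, 1, 1, 0)
p-restricted factor λ_2 = (0, 0, 1, 0, 1, 0)

((0, 1, 0, 0, 1, 0), (0, 1, 0, 1, 1, 0), (0, 0, 1, 0, 1, 0))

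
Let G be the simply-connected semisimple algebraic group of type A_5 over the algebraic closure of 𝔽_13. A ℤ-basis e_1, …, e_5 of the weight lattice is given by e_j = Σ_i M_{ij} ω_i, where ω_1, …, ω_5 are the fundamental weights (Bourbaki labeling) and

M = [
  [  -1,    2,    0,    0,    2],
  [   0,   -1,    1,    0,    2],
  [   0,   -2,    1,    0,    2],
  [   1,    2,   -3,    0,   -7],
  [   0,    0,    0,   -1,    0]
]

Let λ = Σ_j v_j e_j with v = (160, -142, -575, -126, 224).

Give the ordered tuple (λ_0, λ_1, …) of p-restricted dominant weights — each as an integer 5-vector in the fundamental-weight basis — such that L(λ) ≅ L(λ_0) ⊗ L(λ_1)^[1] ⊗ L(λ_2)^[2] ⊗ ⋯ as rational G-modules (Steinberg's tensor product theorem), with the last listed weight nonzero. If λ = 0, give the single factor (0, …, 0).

Converting to the ω-basis (c_i = row i of M dotted with v = (160, -142, -575, -126, 224)):
  c_1 = (-1)·(160) + (2)·(-142) + (0)·(-575) + (0)·(-126) + (2)·(224) = 4
  c_2 = (0)·(160) + (-1)·(-142) + (1)·(-575) + (0)·(-126) + (2)·(224) = 15
  c_3 = (0)·(160) + (-2)·(-142) + (1)·(-575) + (0)·(-126) + (2)·(224) = 157
  c_4 = (1)·(160) + (2)·(-142) + (-3)·(-575) + (0)·(-126) + (-7)·(224) = 33
  c_5 = (0)·(160) + (0)·(-142) + (0)·(-575) + (-1)·(-126) + (0)·(224) = 126
Base-13 expansion of each c_i:
  c_1 = 4 = 4·13^0
  c_2 = 15 = 2·13^0 + 1·13^1
  c_3 = 157 = 1·13^0 + 12·13^1
  c_4 = 33 = 7·13^0 + 2·13^1
  c_5 = 126 = 9·13^0 + 9·13^1
p-restricted factor λ_0 = (4, 2, 1, 7, 9)
p-restricted factor λ_1 = (0, 1, 12, 2, 9)

((4, 2, 1, 7, 9), (0, 1, 12, 2, 9))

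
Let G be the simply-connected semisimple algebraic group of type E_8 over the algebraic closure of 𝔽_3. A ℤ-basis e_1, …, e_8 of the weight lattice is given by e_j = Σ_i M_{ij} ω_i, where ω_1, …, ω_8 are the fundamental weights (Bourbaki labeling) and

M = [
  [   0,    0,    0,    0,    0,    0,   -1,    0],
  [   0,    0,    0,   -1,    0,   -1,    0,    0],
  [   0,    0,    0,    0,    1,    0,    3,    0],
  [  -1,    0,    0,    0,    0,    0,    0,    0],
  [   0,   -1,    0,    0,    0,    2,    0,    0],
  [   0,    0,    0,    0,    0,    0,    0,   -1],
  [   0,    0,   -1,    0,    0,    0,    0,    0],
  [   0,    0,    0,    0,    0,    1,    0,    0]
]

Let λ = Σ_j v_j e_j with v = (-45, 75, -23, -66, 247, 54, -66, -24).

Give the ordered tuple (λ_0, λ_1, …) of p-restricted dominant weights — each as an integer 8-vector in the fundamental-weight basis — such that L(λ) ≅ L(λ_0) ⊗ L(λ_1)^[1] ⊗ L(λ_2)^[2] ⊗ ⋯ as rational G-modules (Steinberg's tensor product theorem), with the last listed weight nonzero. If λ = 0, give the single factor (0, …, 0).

((0, 0, 1, 0, 0, 0, 2, 0), (1, 1, 1, 0, 2, 2, 1, 0), (1, 1, 2, 2, 0, 2, 2, 0), (2, 0, 1, 1, 1, 0, 0, 2))

Converting to the ω-basis (c_i = row i of M dotted with v = (-45, 75, -23, -66, 247, 54, -66, -24)):
  c_1 = (0)·(-45) + 0·75 + (0)·(-23) + (0)·(-66) + 0·247 + 0·54 + (-1)·(-66) + (0)·(-24) = 66
  c_2 = (0)·(-45) + 0·75 + (0)·(-23) + (-1)·(-66) + 0·247 + (-1)·(54) + (0)·(-66) + (0)·(-24) = 12
  c_3 = (0)·(-45) + 0·75 + (0)·(-23) + (0)·(-66) + 1·247 + 0·54 + (3)·(-66) + (0)·(-24) = 49
  c_4 = (-1)·(-45) + 0·75 + (0)·(-23) + (0)·(-66) + 0·247 + 0·54 + (0)·(-66) + (0)·(-24) = 45
  c_5 = (0)·(-45) + (-1)·(75) + (0)·(-23) + (0)·(-66) + 0·247 + 2·54 + (0)·(-66) + (0)·(-24) = 33
  c_6 = (0)·(-45) + 0·75 + (0)·(-23) + (0)·(-66) + 0·247 + 0·54 + (0)·(-66) + (-1)·(-24) = 24
  c_7 = (0)·(-45) + 0·75 + (-1)·(-23) + (0)·(-66) + 0·247 + 0·54 + (0)·(-66) + (0)·(-24) = 23
  c_8 = (0)·(-45) + 0·75 + (0)·(-23) + (0)·(-66) + 0·247 + 1·54 + (0)·(-66) + (0)·(-24) = 54
Base-3 expansion of each c_i:
  c_1 = 66 = 0·3^0 + 1·3^1 + 1·3^2 + 2·3^3
  c_2 = 12 = 0·3^0 + 1·3^1 + 1·3^2
  c_3 = 49 = 1·3^0 + 1·3^1 + 2·3^2 + 1·3^3
  c_4 = 45 = 0·3^0 + 0·3^1 + 2·3^2 + 1·3^3
  c_5 = 33 = 0·3^0 + 2·3^1 + 0·3^2 + 1·3^3
  c_6 = 24 = 0·3^0 + 2·3^1 + 2·3^2
  c_7 = 23 = 2·3^0 + 1·3^1 + 2·3^2
  c_8 = 54 = 0·3^0 + 0·3^1 + 0·3^2 + 2·3^3
λ_0 = (0, 0, 1, 0, 0, 0, 2, 0)
λ_1 = (1, 1, 1, 0, 2, 2, 1, 0)
λ_2 = (1, 1, 2, 2, 0, 2, 2, 0)
λ_3 = (2, 0, 1, 1, 1, 0, 0, 2)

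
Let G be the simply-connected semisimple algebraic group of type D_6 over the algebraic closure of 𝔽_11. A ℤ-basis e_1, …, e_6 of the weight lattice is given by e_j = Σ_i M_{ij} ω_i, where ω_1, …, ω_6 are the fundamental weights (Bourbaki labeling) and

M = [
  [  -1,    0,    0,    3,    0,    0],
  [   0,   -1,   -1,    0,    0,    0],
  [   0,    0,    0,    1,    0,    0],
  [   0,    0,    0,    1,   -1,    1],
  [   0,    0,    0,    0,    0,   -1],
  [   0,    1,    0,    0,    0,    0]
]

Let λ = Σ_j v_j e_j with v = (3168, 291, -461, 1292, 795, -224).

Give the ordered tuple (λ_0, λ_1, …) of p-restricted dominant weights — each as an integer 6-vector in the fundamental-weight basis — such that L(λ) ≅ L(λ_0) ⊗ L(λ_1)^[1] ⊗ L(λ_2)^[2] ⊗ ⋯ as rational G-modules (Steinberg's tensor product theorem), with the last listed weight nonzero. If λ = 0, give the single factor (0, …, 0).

((4, 5, 5, 9, 4, 5), (9, 4, 7, 2, 9, 4), (5, 1, 10, 2, 1, 2))

Converting to the ω-basis (c_i = row i of M dotted with v = (3168, 291, -461, 1292, 795, -224)):
  c_1 = (-1)·(3168) + (0)·(291) + (0)·(-461) + (3)·(1292) + (0)·(795) + (0)·(-224) = 708
  c_2 = (0)·(3168) + (-1)·(291) + (-1)·(-461) + (0)·(1292) + (0)·(795) + (0)·(-224) = 170
  c_3 = (0)·(3168) + (0)·(291) + (0)·(-461) + (1)·(1292) + (0)·(795) + (0)·(-224) = 1292
  c_4 = (0)·(3168) + (0)·(291) + (0)·(-461) + (1)·(1292) + (-1)·(795) + (1)·(-224) = 273
  c_5 = (0)·(3168) + (0)·(291) + (0)·(-461) + (0)·(1292) + (0)·(795) + (-1)·(-224) = 224
  c_6 = (0)·(3168) + (1)·(291) + (0)·(-461) + (0)·(1292) + (0)·(795) + (0)·(-224) = 291
Expand coordinatewise in base 11:
  c_1 = 708 = 4·11^0 + 9·11^1 + 5·11^2
  c_2 = 170 = 5·11^0 + 4·11^1 + 1·11^2
  c_3 = 1292 = 5·11^0 + 7·11^1 + 10·11^2
  c_4 = 273 = 9·11^0 + 2·11^1 + 2·11^2
  c_5 = 224 = 4·11^0 + 9·11^1 + 1·11^2
  c_6 = 291 = 5·11^0 + 4·11^1 + 2·11^2
Factor λ_0 = (4, 5, 5, 9, 4, 5)
Factor λ_1 = (9, 4, 7, 2, 9, 4)
Factor λ_2 = (5, 1, 10, 2, 1, 2)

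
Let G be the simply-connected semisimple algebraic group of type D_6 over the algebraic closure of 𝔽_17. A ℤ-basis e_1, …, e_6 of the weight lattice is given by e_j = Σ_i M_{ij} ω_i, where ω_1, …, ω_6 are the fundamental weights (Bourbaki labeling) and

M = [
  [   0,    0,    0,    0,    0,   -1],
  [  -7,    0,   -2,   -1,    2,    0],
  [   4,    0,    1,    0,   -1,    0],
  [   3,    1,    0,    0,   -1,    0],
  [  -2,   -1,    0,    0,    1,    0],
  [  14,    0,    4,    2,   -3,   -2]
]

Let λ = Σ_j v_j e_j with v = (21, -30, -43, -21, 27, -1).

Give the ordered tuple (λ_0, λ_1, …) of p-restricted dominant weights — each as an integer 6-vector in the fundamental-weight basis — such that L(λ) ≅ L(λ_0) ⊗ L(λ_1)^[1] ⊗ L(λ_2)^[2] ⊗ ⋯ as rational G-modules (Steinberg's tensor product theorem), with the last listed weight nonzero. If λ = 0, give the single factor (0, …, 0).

((1, 14, 14, 6, 15, 1),)

Compute c_i = Σ_j M_{ij} v_j with v = (21, -30, -43, -21, 27, -1):
  c_1 = (0)·(21) + (0)·(-30) + (0)·(-43) + (0)·(-21) + (0)·(27) + (-1)·(-1) = 1
  c_2 = (-7)·(21) + (0)·(-30) + (-2)·(-43) + (-1)·(-21) + (2)·(27) + (0)·(-1) = 14
  c_3 = (4)·(21) + (0)·(-30) + (1)·(-43) + (0)·(-21) + (-1)·(27) + (0)·(-1) = 14
  c_4 = (3)·(21) + (1)·(-30) + (0)·(-43) + (0)·(-21) + (-1)·(27) + (0)·(-1) = 6
  c_5 = (-2)·(21) + (-1)·(-30) + (0)·(-43) + (0)·(-21) + (1)·(27) + (0)·(-1) = 15
  c_6 = (14)·(21) + (0)·(-30) + (4)·(-43) + (2)·(-21) + (-3)·(27) + (-2)·(-1) = 1
Base-17 expansion of each c_i:
  c_1 = 1 = 1·17^0
  c_2 = 14 = 14·17^0
  c_3 = 14 = 14·17^0
  c_4 = 6 = 6·17^0
  c_5 = 15 = 15·17^0
  c_6 = 1 = 1·17^0
λ_0 = (1, 14, 14, 6, 15, 1)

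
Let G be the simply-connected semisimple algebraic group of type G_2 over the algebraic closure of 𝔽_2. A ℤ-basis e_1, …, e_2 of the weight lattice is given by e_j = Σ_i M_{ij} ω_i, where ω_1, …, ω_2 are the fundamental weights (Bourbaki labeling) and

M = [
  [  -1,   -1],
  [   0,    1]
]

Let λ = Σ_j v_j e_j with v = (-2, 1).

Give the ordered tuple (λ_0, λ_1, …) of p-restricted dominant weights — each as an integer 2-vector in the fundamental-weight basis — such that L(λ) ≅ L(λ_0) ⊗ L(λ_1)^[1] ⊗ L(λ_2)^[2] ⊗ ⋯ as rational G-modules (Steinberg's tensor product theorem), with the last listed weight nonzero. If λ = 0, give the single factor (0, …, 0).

((1, 1),)

ω-coordinates c = M·v, v = (-2, 1):
  c_1 = (-1)·(-2) + (-1)·(1) = 1
  c_2 = (0)·(-2) + 1·1 = 1
p = 2; digits c_i = Σ_j d_{ij}·2^j, 0 ≤ d_{ij} < 2:
  c_1 = 1 = 1·2^0
  c_2 = 1 = 1·2^0
Factor λ_0 = (1, 1)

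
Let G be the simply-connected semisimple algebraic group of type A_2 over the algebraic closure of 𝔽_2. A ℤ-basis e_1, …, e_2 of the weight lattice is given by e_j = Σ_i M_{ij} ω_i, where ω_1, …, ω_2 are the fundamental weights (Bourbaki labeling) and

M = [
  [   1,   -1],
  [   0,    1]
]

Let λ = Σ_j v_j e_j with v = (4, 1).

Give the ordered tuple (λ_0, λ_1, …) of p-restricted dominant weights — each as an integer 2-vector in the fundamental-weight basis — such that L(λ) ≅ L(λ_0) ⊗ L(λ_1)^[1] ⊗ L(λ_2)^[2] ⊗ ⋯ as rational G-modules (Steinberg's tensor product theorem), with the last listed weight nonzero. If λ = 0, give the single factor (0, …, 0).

Change of basis e → ω: c = M·v where v = (4, 1):
  c_1 = (1)·(4) + (-1)·(1) = 3
  c_2 = (0)·(4) + (1)·(1) = 1
Expand coordinatewise in base 2:
  c_1 = 3 = 1·2^0 + 1·2^1
  c_2 = 1 = 1·2^0
λ_0 = (1, 1)
λ_1 = (1, 0)

((1, 1), (1, 0))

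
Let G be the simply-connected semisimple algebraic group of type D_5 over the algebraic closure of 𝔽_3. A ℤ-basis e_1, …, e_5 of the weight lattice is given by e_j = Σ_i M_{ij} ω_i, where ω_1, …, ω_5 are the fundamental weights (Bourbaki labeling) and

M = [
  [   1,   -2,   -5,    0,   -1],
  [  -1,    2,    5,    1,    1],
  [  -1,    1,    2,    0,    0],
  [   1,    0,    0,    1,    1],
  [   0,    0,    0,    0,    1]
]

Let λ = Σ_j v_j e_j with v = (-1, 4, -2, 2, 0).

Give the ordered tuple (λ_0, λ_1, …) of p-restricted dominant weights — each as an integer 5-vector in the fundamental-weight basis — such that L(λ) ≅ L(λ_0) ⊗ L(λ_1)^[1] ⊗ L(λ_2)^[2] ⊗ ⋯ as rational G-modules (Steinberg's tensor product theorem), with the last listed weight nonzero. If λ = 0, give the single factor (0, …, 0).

Change of basis e → ω: c = M·v where v = (-1, 4, -2, 2, 0):
  c_1 = (1)·(-1) + (-2)·(4) + (-5)·(-2) + (0)·(2) + (-1)·(0) = 1
  c_2 = (-1)·(-1) + (2)·(4) + (5)·(-2) + (1)·(2) + (1)·(0) = 1
  c_3 = (-1)·(-1) + (1)·(4) + (2)·(-2) + (0)·(2) + (0)·(0) = 1
  c_4 = (1)·(-1) + (0)·(4) + (0)·(-2) + (1)·(2) + (1)·(0) = 1
  c_5 = (0)·(-1) + (0)·(4) + (0)·(-2) + (0)·(2) + (1)·(0) = 0
Writing each c_i in base p = 3:
  c_1 = 1 = 1·3^0
  c_2 = 1 = 1·3^0
  c_3 = 1 = 1·3^0
  c_4 = 1 = 1·3^0
  c_5 = 0
p-restricted factor λ_0 = (1, 1, 1, 1, 0)

((1, 1, 1, 1, 0),)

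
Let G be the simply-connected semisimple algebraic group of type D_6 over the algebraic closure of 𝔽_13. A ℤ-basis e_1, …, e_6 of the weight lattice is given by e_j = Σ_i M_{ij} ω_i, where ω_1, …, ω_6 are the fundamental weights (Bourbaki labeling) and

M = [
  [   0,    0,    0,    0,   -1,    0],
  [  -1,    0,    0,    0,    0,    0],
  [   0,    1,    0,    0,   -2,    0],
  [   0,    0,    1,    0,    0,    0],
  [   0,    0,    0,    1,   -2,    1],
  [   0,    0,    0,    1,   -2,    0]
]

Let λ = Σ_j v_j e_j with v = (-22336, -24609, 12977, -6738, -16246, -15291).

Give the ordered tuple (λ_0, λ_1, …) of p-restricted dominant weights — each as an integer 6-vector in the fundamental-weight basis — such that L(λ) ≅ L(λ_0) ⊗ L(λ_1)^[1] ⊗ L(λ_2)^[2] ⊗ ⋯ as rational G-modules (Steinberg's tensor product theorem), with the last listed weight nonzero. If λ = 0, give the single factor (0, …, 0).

((9, 2, 5, 3, 11, 1), (1, 2, 8, 10, 11, 5), (5, 2, 7, 11, 9, 9), (7, 10, 3, 5, 4, 11))

In the fundamental-weight basis, λ has coordinates c = M·v (v = (-22336, -24609, 12977, -6738, -16246, -15291)):
  c_1 = (0)·(-22336) + (0)·(-24609) + 0·12977 + (0)·(-6738) + (-1)·(-16246) + (0)·(-15291) = 16246
  c_2 = (-1)·(-22336) + (0)·(-24609) + 0·12977 + (0)·(-6738) + (0)·(-16246) + (0)·(-15291) = 22336
  c_3 = (0)·(-22336) + (1)·(-24609) + 0·12977 + (0)·(-6738) + (-2)·(-16246) + (0)·(-15291) = 7883
  c_4 = (0)·(-22336) + (0)·(-24609) + 1·12977 + (0)·(-6738) + (0)·(-16246) + (0)·(-15291) = 12977
  c_5 = (0)·(-22336) + (0)·(-24609) + 0·12977 + (1)·(-6738) + (-2)·(-16246) + (1)·(-15291) = 10463
  c_6 = (0)·(-22336) + (0)·(-24609) + 0·12977 + (1)·(-6738) + (-2)·(-16246) + (0)·(-15291) = 25754
Base-13 expansion of each c_i:
  c_1 = 16246 = 9·13^0 + 1·13^1 + 5·13^2 + 7·13^3
  c_2 = 22336 = 2·13^0 + 2·13^1 + 2·13^2 + 10·13^3
  c_3 = 7883 = 5·13^0 + 8·13^1 + 7·13^2 + 3·13^3
  c_4 = 12977 = 3·13^0 + 10·13^1 + 11·13^2 + 5·13^3
  c_5 = 10463 = 11·13^0 + 11·13^1 + 9·13^2 + 4·13^3
  c_6 = 25754 = 1·13^0 + 5·13^1 + 9·13^2 + 11·13^3
λ_0 = (9, 2, 5, 3, 11, 1)
λ_1 = (1, 2, 8, 10, 11, 5)
λ_2 = (5, 2, 7, 11, 9, 9)
λ_3 = (7, 10, 3, 5, 4, 11)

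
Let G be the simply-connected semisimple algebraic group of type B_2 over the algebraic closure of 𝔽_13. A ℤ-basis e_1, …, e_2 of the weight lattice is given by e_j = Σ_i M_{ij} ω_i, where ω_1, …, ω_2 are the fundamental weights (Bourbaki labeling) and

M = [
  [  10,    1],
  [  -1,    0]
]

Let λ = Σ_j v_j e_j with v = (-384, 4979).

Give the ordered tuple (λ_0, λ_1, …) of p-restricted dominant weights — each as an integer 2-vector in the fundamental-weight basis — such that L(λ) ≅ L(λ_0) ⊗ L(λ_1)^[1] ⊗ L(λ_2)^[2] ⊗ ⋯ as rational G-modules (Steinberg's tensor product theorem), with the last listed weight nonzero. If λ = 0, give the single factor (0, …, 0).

In the fundamental-weight basis, λ has coordinates c = M·v (v = (-384, 4979)):
  c_1 = (10)·(-384) + 1·4979 = 1139
  c_2 = (-1)·(-384) + 0·4979 = 384
Writing each c_i in base p = 13:
  c_1 = 1139 = 8·13^0 + 9·13^1 + 6·13^2
  c_2 = 384 = 7·13^0 + 3·13^1 + 2·13^2
p-restricted factor λ_0 = (8, 7)
p-restricted factor λ_1 = (9, 3)
p-restricted factor λ_2 = (6, 2)

((8, 7), (9, 3), (6, 2))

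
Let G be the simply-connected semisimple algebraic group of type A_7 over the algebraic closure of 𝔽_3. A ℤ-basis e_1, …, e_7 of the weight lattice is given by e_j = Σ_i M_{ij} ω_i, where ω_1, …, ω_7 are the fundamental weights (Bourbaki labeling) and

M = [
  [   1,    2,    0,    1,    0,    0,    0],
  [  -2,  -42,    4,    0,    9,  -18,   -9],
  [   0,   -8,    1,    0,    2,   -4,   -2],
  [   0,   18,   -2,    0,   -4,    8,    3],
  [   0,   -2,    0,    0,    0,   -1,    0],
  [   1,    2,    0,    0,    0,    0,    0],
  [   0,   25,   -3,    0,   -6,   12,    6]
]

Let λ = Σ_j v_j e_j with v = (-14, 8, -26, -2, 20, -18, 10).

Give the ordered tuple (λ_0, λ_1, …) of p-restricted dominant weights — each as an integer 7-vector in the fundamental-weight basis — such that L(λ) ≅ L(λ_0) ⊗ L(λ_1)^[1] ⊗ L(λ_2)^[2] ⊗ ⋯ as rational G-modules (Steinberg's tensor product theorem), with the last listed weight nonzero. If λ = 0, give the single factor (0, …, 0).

((0, 2, 2, 2, 2, 2, 2),)

ω-coordinates c = M·v, v = (-14, 8, -26, -2, 20, -18, 10):
  c_1 = (1)·(-14) + 2·8 + (0)·(-26) + (1)·(-2) + 0·20 + (0)·(-18) + 0·10 = 0
  c_2 = (-2)·(-14) + (-42)·(8) + (4)·(-26) + (0)·(-2) + 9·20 + (-18)·(-18) + (-9)·(10) = 2
  c_3 = (0)·(-14) + (-8)·(8) + (1)·(-26) + (0)·(-2) + 2·20 + (-4)·(-18) + (-2)·(10) = 2
  c_4 = (0)·(-14) + 18·8 + (-2)·(-26) + (0)·(-2) + (-4)·(20) + (8)·(-18) + 3·10 = 2
  c_5 = (0)·(-14) + (-2)·(8) + (0)·(-26) + (0)·(-2) + 0·20 + (-1)·(-18) + 0·10 = 2
  c_6 = (1)·(-14) + 2·8 + (0)·(-26) + (0)·(-2) + 0·20 + (0)·(-18) + 0·10 = 2
  c_7 = (0)·(-14) + 25·8 + (-3)·(-26) + (0)·(-2) + (-6)·(20) + (12)·(-18) + 6·10 = 2
p = 3; digits c_i = Σ_j d_{ij}·3^j, 0 ≤ d_{ij} < 3:
  c_1 = 0
  c_2 = 2 = 2·3^0
  c_3 = 2 = 2·3^0
  c_4 = 2 = 2·3^0
  c_5 = 2 = 2·3^0
  c_6 = 2 = 2·3^0
  c_7 = 2 = 2·3^0
λ_0 = (0, 2, 2, 2, 2, 2, 2)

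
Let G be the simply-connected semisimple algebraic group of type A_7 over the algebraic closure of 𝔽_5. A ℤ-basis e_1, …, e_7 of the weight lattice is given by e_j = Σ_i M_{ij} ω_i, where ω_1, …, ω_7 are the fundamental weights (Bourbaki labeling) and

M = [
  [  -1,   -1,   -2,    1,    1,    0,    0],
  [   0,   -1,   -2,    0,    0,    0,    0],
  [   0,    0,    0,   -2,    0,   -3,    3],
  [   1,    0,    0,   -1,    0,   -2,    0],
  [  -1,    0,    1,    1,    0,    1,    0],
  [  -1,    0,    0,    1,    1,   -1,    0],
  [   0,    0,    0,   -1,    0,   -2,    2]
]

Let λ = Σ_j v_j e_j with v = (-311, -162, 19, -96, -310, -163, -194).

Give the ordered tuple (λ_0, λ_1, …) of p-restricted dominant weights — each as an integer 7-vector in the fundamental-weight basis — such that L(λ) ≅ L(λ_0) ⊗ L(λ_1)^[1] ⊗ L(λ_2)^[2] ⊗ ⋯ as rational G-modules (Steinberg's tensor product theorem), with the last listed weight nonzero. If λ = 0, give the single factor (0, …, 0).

((4, 4, 4, 1, 1, 3, 4), (0, 4, 4, 2, 4, 3, 1), (1, 4, 3, 4, 2, 2, 1))

Change of basis e → ω: c = M·v where v = (-311, -162, 19, -96, -310, -163, -194):
  c_1 = (-1)·(-311) + (-1)·(-162) + (-2)·(19) + (1)·(-96) + (1)·(-310) + (0)·(-163) + (0)·(-194) = 29
  c_2 = (0)·(-311) + (-1)·(-162) + (-2)·(19) + (0)·(-96) + (0)·(-310) + (0)·(-163) + (0)·(-194) = 124
  c_3 = (0)·(-311) + (0)·(-162) + 0·19 + (-2)·(-96) + (0)·(-310) + (-3)·(-163) + (3)·(-194) = 99
  c_4 = (1)·(-311) + (0)·(-162) + 0·19 + (-1)·(-96) + (0)·(-310) + (-2)·(-163) + (0)·(-194) = 111
  c_5 = (-1)·(-311) + (0)·(-162) + 1·19 + (1)·(-96) + (0)·(-310) + (1)·(-163) + (0)·(-194) = 71
  c_6 = (-1)·(-311) + (0)·(-162) + 0·19 + (1)·(-96) + (1)·(-310) + (-1)·(-163) + (0)·(-194) = 68
  c_7 = (0)·(-311) + (0)·(-162) + 0·19 + (-1)·(-96) + (0)·(-310) + (-2)·(-163) + (2)·(-194) = 34
Expand coordinatewise in base 5:
  c_1 = 29 = 4·5^0 + 0·5^1 + 1·5^2
  c_2 = 124 = 4·5^0 + 4·5^1 + 4·5^2
  c_3 = 99 = 4·5^0 + 4·5^1 + 3·5^2
  c_4 = 111 = 1·5^0 + 2·5^1 + 4·5^2
  c_5 = 71 = 1·5^0 + 4·5^1 + 2·5^2
  c_6 = 68 = 3·5^0 + 3·5^1 + 2·5^2
  c_7 = 34 = 4·5^0 + 1·5^1 + 1·5^2
λ_0 = (4, 4, 4, 1, 1, 3, 4)
λ_1 = (0, 4, 4, 2, 4, 3, 1)
λ_2 = (1, 4, 3, 4, 2, 2, 1)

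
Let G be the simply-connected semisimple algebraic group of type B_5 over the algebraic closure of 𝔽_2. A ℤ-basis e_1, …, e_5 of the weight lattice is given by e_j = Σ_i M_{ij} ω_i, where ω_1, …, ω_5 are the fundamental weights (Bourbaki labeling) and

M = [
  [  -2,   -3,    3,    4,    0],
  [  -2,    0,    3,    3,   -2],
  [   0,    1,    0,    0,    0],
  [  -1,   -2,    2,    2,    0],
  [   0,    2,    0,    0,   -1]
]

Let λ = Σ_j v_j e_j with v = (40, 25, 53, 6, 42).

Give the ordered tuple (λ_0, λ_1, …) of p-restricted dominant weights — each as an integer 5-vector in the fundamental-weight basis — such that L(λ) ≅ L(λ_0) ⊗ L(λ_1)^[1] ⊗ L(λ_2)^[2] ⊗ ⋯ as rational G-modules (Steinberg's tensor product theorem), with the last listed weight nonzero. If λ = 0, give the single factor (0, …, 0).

Change of basis e → ω: c = M·v where v = (40, 25, 53, 6, 42):
  c_1 = (-2)·(40) + (-3)·(25) + (3)·(53) + (4)·(6) + (0)·(42) = 28
  c_2 = (-2)·(40) + (0)·(25) + (3)·(53) + (3)·(6) + (-2)·(42) = 13
  c_3 = (0)·(40) + (1)·(25) + (0)·(53) + (0)·(6) + (0)·(42) = 25
  c_4 = (-1)·(40) + (-2)·(25) + (2)·(53) + (2)·(6) + (0)·(42) = 28
  c_5 = (0)·(40) + (2)·(25) + (0)·(53) + (0)·(6) + (-1)·(42) = 8
Writing each c_i in base p = 2:
  c_1 = 28 = 0·2^0 + 0·2^1 + 1·2^2 + 1·2^3 + 1·2^4
  c_2 = 13 = 1·2^0 + 0·2^1 + 1·2^2 + 1·2^3
  c_3 = 25 = 1·2^0 + 0·2^1 + 0·2^2 + 1·2^3 + 1·2^4
  c_4 = 28 = 0·2^0 + 0·2^1 + 1·2^2 + 1·2^3 + 1·2^4
  c_5 = 8 = 0·2^0 + 0·2^1 + 0·2^2 + 1·2^3
λ_0 = (0, 1, 1, 0, 0)
λ_1 = (0, 0, 0, 0, 0)
λ_2 = (1, 1, 0, 1, 0)
λ_3 = (1, 1, 1, 1, 1)
λ_4 = (1, 0, 1, 1, 0)

((0, 1, 1, 0, 0), (0, 0, 0, 0, 0), (1, 1, 0, 1, 0), (1, 1, 1, 1, 1), (1, 0, 1, 1, 0))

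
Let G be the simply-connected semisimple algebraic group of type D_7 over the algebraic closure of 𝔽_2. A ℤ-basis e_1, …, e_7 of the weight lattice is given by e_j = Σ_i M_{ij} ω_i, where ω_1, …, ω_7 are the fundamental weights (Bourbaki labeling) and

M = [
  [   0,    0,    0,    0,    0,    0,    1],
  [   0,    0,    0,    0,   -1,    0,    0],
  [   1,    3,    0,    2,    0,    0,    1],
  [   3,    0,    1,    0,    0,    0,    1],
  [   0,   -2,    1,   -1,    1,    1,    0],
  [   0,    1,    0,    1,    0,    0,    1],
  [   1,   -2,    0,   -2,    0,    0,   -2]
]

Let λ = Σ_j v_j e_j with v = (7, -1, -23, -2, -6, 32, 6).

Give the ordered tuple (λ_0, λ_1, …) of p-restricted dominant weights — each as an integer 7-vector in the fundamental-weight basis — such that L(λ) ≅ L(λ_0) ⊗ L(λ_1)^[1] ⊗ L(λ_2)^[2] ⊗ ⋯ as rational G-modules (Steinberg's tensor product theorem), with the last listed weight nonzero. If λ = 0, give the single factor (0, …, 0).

In the fundamental-weight basis, λ has coordinates c = M·v (v = (7, -1, -23, -2, -6, 32, 6)):
  c_1 = 0·7 + (0)·(-1) + (0)·(-23) + (0)·(-2) + (0)·(-6) + 0·32 + 1·6 = 6
  c_2 = 0·7 + (0)·(-1) + (0)·(-23) + (0)·(-2) + (-1)·(-6) + 0·32 + 0·6 = 6
  c_3 = 1·7 + (3)·(-1) + (0)·(-23) + (2)·(-2) + (0)·(-6) + 0·32 + 1·6 = 6
  c_4 = 3·7 + (0)·(-1) + (1)·(-23) + (0)·(-2) + (0)·(-6) + 0·32 + 1·6 = 4
  c_5 = 0·7 + (-2)·(-1) + (1)·(-23) + (-1)·(-2) + (1)·(-6) + 1·32 + 0·6 = 7
  c_6 = 0·7 + (1)·(-1) + (0)·(-23) + (1)·(-2) + (0)·(-6) + 0·32 + 1·6 = 3
  c_7 = 1·7 + (-2)·(-1) + (0)·(-23) + (-2)·(-2) + (0)·(-6) + 0·32 + (-2)·(6) = 1
p = 2; digits c_i = Σ_j d_{ij}·2^j, 0 ≤ d_{ij} < 2:
  c_1 = 6 = 0·2^0 + 1·2^1 + 1·2^2
  c_2 = 6 = 0·2^0 + 1·2^1 + 1·2^2
  c_3 = 6 = 0·2^0 + 1·2^1 + 1·2^2
  c_4 = 4 = 0·2^0 + 0·2^1 + 1·2^2
  c_5 = 7 = 1·2^0 + 1·2^1 + 1·2^2
  c_6 = 3 = 1·2^0 + 1·2^1
  c_7 = 1 = 1·2^0
p-restricted factor λ_0 = (0, 0, 0, 0, 1, 1, 1)
p-restricted factor λ_1 = (1, 1, 1, 0, 1, 1, 0)
p-restricted factor λ_2 = (1, 1, 1, 1, 1, 0, 0)

((0, 0, 0, 0, 1, 1, 1), (1, 1, 1, 0, 1, 1, 0), (1, 1, 1, 1, 1, 0, 0))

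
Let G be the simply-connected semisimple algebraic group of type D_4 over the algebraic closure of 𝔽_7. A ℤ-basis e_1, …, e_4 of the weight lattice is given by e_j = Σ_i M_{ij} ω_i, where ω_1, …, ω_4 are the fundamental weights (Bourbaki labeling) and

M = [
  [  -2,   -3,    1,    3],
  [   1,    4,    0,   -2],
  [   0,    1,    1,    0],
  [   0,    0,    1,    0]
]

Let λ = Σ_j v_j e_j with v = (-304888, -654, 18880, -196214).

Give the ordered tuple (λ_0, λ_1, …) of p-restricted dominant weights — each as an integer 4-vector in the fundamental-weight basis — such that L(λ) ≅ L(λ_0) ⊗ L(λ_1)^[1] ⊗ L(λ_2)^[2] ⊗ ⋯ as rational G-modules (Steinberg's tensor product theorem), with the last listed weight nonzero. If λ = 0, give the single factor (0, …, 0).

((4, 0, 5, 1), (4, 1, 6, 2), (2, 4, 0, 0), (3, 2, 4, 6), (3, 0, 0, 0), (2, 5, 1, 1))

Compute c_i = Σ_j M_{ij} v_j with v = (-304888, -654, 18880, -196214):
  c_1 = -2*-304888 + -3*-654 + 1*18880 + 3*-196214 = 41976
  c_2 = 1*-304888 + 4*-654 + 0*18880 + -2*-196214 = 84924
  c_3 = 0*-304888 + 1*-654 + 1*18880 + 0*-196214 = 18226
  c_4 = 0*-304888 + 0*-654 + 1*18880 + 0*-196214 = 18880
p = 7; digits c_i = Σ_j d_{ij}·7^j, 0 ≤ d_{ij} < 7:
  c_1 = 41976 = 4·7^0 + 4·7^1 + 2·7^2 + 3·7^3 + 3·7^4 + 2·7^5
  c_2 = 84924 = 0·7^0 + 1·7^1 + 4·7^2 + 2·7^3 + 0·7^4 + 5·7^5
  c_3 = 18226 = 5·7^0 + 6·7^1 + 0·7^2 + 4·7^3 + 0·7^4 + 1·7^5
  c_4 = 18880 = 1·7^0 + 2·7^1 + 0·7^2 + 6·7^3 + 0·7^4 + 1·7^5
Factor λ_0 = (4, 0, 5, 1)
Factor λ_1 = (4, 1, 6, 2)
Factor λ_2 = (2, 4, 0, 0)
Factor λ_3 = (3, 2, 4, 6)
Factor λ_4 = (3, 0, 0, 0)
Factor λ_5 = (2, 5, 1, 1)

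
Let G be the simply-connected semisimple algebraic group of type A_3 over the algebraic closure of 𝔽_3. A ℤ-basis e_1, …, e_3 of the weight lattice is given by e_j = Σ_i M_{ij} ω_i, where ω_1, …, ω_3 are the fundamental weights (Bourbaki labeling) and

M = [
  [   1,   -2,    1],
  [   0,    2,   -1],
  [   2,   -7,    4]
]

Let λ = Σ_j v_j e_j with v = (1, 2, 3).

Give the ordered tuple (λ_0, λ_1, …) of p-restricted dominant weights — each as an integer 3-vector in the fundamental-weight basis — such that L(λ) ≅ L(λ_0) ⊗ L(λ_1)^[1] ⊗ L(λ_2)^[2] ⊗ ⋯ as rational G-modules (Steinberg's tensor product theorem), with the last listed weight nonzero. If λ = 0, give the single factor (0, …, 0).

Converting to the ω-basis (c_i = row i of M dotted with v = (1, 2, 3)):
  c_1 = 1·1 + (-2)·(2) + 1·3 = 0
  c_2 = 0·1 + 2·2 + (-1)·(3) = 1
  c_3 = 2·1 + (-7)·(2) + 4·3 = 0
Writing each c_i in base p = 3:
  c_1 = 0
  c_2 = 1 = 1·3^0
  c_3 = 0
λ_0 = (0, 1, 0)

((0, 1, 0),)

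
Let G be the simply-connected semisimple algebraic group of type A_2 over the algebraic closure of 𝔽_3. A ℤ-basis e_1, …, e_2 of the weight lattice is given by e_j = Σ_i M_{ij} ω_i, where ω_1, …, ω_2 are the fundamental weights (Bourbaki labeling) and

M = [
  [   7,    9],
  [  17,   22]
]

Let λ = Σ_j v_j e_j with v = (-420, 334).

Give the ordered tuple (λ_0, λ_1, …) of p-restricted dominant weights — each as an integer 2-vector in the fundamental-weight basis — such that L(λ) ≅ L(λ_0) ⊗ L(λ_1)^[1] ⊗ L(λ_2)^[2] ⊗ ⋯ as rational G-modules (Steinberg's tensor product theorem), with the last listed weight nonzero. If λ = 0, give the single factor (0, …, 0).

((0, 1), (1, 0), (1, 2), (2, 1), (0, 2))

Converting to the ω-basis (c_i = row i of M dotted with v = (-420, 334)):
  c_1 = (7)·(-420) + (9)·(334) = 66
  c_2 = (17)·(-420) + (22)·(334) = 208
Base-3 expansion of each c_i:
  c_1 = 66 = 0·3^0 + 1·3^1 + 1·3^2 + 2·3^3
  c_2 = 208 = 1·3^0 + 0·3^1 + 2·3^2 + 1·3^3 + 2·3^4
p-restricted factor λ_0 = (0, 1)
p-restricted factor λ_1 = (1, 0)
p-restricted factor λ_2 = (1, 2)
p-restricted factor λ_3 = (2, 1)
p-restricted factor λ_4 = (0, 2)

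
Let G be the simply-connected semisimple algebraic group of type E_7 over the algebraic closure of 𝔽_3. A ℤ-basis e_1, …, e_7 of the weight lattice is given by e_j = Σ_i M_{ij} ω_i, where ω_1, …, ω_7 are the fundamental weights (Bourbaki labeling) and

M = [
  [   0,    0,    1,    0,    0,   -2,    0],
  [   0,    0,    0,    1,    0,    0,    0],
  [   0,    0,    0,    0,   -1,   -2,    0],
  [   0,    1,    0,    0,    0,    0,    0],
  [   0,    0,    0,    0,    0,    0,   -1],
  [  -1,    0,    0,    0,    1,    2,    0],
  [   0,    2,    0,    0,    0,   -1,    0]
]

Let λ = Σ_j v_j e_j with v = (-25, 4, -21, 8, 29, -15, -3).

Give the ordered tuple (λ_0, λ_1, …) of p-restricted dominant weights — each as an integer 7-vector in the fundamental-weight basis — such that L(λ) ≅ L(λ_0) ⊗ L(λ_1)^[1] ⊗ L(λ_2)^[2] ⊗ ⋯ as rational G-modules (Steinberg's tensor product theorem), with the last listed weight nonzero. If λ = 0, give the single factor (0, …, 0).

((0, 2, 1, 1, 0, 0, 2), (0, 2, 0, 1, 1, 2, 1), (1, 0, 0, 0, 0, 2, 2))

Compute c_i = Σ_j M_{ij} v_j with v = (-25, 4, -21, 8, 29, -15, -3):
  c_1 = 0*-25 + 0*4 + 1*-21 + 0*8 + 0*29 + -2*-15 + 0*-3 = 9
  c_2 = 0*-25 + 0*4 + 0*-21 + 1*8 + 0*29 + 0*-15 + 0*-3 = 8
  c_3 = 0*-25 + 0*4 + 0*-21 + 0*8 + -1*29 + -2*-15 + 0*-3 = 1
  c_4 = 0*-25 + 1*4 + 0*-21 + 0*8 + 0*29 + 0*-15 + 0*-3 = 4
  c_5 = 0*-25 + 0*4 + 0*-21 + 0*8 + 0*29 + 0*-15 + -1*-3 = 3
  c_6 = -1*-25 + 0*4 + 0*-21 + 0*8 + 1*29 + 2*-15 + 0*-3 = 24
  c_7 = 0*-25 + 2*4 + 0*-21 + 0*8 + 0*29 + -1*-15 + 0*-3 = 23
Base-3 expansion of each c_i:
  c_1 = 9 = 0·3^0 + 0·3^1 + 1·3^2
  c_2 = 8 = 2·3^0 + 2·3^1
  c_3 = 1 = 1·3^0
  c_4 = 4 = 1·3^0 + 1·3^1
  c_5 = 3 = 0·3^0 + 1·3^1
  c_6 = 24 = 0·3^0 + 2·3^1 + 2·3^2
  c_7 = 23 = 2·3^0 + 1·3^1 + 2·3^2
Factor λ_0 = (0, 2, 1, 1, 0, 0, 2)
Factor λ_1 = (0, 2, 0, 1, 1, 2, 1)
Factor λ_2 = (1, 0, 0, 0, 0, 2, 2)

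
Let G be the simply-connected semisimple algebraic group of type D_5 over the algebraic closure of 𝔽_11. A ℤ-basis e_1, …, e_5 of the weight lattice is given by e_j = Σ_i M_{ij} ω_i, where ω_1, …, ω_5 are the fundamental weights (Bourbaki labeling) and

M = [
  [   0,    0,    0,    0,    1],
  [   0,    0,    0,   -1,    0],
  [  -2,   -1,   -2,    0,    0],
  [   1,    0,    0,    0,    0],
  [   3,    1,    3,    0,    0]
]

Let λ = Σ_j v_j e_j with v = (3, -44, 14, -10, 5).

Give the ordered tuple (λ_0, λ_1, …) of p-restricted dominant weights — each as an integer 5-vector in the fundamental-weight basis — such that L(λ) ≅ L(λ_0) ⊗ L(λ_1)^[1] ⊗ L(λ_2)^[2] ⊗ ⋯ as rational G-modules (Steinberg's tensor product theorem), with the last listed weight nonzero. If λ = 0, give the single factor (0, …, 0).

((5, 10, 10, 3, 7),)

In the fundamental-weight basis, λ has coordinates c = M·v (v = (3, -44, 14, -10, 5)):
  c_1 = 0·3 + (0)·(-44) + 0·14 + (0)·(-10) + 1·5 = 5
  c_2 = 0·3 + (0)·(-44) + 0·14 + (-1)·(-10) + 0·5 = 10
  c_3 = (-2)·(3) + (-1)·(-44) + (-2)·(14) + (0)·(-10) + 0·5 = 10
  c_4 = 1·3 + (0)·(-44) + 0·14 + (0)·(-10) + 0·5 = 3
  c_5 = 3·3 + (1)·(-44) + 3·14 + (0)·(-10) + 0·5 = 7
Writing each c_i in base p = 11:
  c_1 = 5 = 5·11^0
  c_2 = 10 = 10·11^0
  c_3 = 10 = 10·11^0
  c_4 = 3 = 3·11^0
  c_5 = 7 = 7·11^0
Factor λ_0 = (5, 10, 10, 3, 7)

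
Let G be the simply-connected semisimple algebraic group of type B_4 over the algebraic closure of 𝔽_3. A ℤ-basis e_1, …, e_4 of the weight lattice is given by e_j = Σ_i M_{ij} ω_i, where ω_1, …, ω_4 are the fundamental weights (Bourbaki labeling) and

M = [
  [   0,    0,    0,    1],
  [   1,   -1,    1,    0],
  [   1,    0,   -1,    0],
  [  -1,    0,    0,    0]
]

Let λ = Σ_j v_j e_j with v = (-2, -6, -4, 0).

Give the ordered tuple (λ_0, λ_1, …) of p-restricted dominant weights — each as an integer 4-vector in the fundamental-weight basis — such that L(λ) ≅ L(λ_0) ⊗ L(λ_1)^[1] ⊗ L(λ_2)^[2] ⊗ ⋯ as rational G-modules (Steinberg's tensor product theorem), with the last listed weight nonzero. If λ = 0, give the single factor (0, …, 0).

((0, 0, 2, 2),)

ω-coordinates c = M·v, v = (-2, -6, -4, 0):
  c_1 = (0)·(-2) + (0)·(-6) + (0)·(-4) + 1·0 = 0
  c_2 = (1)·(-2) + (-1)·(-6) + (1)·(-4) + 0·0 = 0
  c_3 = (1)·(-2) + (0)·(-6) + (-1)·(-4) + 0·0 = 2
  c_4 = (-1)·(-2) + (0)·(-6) + (0)·(-4) + 0·0 = 2
Writing each c_i in base p = 3:
  c_1 = 0
  c_2 = 0
  c_3 = 2 = 2·3^0
  c_4 = 2 = 2·3^0
λ_0 = (0, 0, 2, 2)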